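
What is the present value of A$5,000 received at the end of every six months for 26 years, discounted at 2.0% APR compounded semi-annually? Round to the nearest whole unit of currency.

i = 0.02/2 = 0.01 per half-year; n = 26·2 = 52.
PV = 5000 × [1 − (1+0.01)^(−52)] / 0.01 = 5000 × 40.394194 = 201,970.9711

A$201,971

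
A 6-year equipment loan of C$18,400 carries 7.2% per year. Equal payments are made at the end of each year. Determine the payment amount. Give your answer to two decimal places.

Annuity-PV factor = 4.737252; PMT = 18400 / 4.737252 = 3,884.1085

C$3,884.11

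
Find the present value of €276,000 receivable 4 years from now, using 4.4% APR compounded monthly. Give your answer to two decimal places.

i = 0.044/12 = 0.00366667 per month; n = 4·12 = 48.
PV = 276,000 / (1 + 0.00366667)^48 = 276,000 / 1.192054 = 231,533.0773

€231,533.08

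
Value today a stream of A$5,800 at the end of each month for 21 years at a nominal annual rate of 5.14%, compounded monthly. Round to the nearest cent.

With 12 periods per year: i = 0.00428333, n = 252.
PV = PMT · [1 − (1+i)^(−n)] / i = 5800 · 153.949370 = 892,906.3473

A$892,906.35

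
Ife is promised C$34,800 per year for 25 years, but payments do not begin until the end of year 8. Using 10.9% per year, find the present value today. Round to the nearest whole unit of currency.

PV at t=7 (ordinary 25-year annuity): 34800 × a(25|0.109) = 34800 × 8.483619 = 295,229.9501
Discount back 7 years: 295,229.9501 × (1+0.109)^(−7) = 295,229.9501 × 0.484707 = 143,099.9856

C$143,100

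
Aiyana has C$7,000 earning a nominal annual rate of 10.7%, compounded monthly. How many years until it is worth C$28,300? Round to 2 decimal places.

13.11 years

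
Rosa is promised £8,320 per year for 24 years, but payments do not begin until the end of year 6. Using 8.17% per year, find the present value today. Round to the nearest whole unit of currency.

£58,322

Value one period before first payment (t=5): 8320 × [1 − (1+0.0817)^(−24)] / 0.0817 = 8320 × 10.381182 = 86,371.4328
PV₀ = 86,371.4328 / (1+0.0817)^5 = 86,371.4328 / 1.480929 = 58,322.4790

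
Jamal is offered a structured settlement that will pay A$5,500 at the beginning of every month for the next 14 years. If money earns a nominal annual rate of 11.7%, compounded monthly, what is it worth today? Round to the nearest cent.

A$458,007.97

i = 0.117/12 = 0.00975 per month; n = 14·12 = 168.
PV = PMT · [1 − (1+i)^(−n)] / i × (1+i) = 5500 · 83.274177 = 458,007.9728
Payments are at the start of each period, so multiply by (1+i).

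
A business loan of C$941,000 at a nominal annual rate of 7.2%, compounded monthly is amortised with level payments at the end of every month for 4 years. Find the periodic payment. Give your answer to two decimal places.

Periodic rate i = 0.072/12 = 0.006; n = 4 × 12 = 48 periods.
Annuity-PV factor = 41.598819; PMT = 941000 / 41.598819 = 22,620.8344

C$22,620.83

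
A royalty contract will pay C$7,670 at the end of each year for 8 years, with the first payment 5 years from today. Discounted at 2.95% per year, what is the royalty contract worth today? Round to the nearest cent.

C$48,031.32

PV at t=4 (ordinary 8-year annuity): 7670 × a(8|0.0295) = 7670 × 7.034522 = 53,954.7817
Discount back 4 years: 53,954.7817 × (1+0.0295)^(−4) = 53,954.7817 × 0.890214 = 48,031.3215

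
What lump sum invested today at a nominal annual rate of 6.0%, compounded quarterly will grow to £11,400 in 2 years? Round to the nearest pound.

£10,120

With 4 periods per year: i = 0.015, n = 8.
PV = FV·(1+i)^(−n) = 11,400 × 0.887711 = 10,119.9068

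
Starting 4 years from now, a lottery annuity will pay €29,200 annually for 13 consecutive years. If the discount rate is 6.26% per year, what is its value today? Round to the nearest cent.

€212,215.99

PV at t=3 (ordinary 13-year annuity): 29200 × a(13|0.0626) = 29200 × 8.719763 = 254,617.0885
PV₀ = 254,617.0885 / (1+0.0626)^3 = 254,617.0885 / 1.199802 = 212,215.9945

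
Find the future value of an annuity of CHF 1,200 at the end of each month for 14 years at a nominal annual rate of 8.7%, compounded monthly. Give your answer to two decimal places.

CHF 391,547.43

Periodic rate i = 0.087/12 = 0.00725; n = 14 × 12 = 168 periods.
FV = PMT · [(1+i)^n − 1] / i = 1200 · 326.289526 = 391,547.4312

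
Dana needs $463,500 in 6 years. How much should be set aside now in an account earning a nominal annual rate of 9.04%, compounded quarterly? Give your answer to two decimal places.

$271,088.33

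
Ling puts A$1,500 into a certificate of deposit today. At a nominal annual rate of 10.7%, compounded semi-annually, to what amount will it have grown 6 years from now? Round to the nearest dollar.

A$2,804

Periodic rate i = 0.107/2 = 0.0535; n = 6 × 2 = 12 periods.
FV = PV·(1+i)^n = 1,500 × 1.869022 = 2,803.5334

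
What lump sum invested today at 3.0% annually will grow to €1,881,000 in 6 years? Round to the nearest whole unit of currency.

€1,575,308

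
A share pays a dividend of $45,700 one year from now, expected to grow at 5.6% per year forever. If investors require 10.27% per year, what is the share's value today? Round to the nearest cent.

PV = PMT / (i − g) = 45700 / (0.1027 − 0.056) = 45700 / 0.046700 = 978,586.7238

$978,586.72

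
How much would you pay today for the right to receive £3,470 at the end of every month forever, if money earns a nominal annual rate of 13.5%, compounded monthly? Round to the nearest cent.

Periodic rate i = 0.135/12 = 0.01125.
PV = C/r = 3470/0.01125 = 308,444.4444

£308,444.44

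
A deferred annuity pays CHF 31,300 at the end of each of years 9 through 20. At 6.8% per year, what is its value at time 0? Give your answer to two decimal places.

PV at t=8 (ordinary 12-year annuity): 31300 × a(12|0.068) = 31300 × 8.028042 = 251,277.7036
Discount back 8 years: 251,277.7036 × (1+0.068)^(−8) = 251,277.7036 × 0.590786 = 148,451.2753

CHF 148,451.28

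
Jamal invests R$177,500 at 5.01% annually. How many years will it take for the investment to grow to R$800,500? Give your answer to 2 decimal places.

30.81 years

n = ln(800500/177500) / ln(1+0.0501) = ln(4.50986) / 0.048885 = 30.8122 years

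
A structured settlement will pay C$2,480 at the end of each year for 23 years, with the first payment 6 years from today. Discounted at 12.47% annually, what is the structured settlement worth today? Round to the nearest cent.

PV at t=5 (ordinary 23-year annuity): 2480 × a(23|0.1247) = 2480 × 7.481856 = 18,555.0034
Discount back 5 years: 18,555.0034 × (1+0.1247)^(−5) = 18,555.0034 × 0.555669 = 10,310.4486

C$10,310.45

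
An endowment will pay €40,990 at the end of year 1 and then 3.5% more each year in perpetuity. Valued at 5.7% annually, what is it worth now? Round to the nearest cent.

PV = PMT / (i − g) = 40990 / (0.057 − 0.035) = 40990 / 0.022000 = 1,863,181.8182

€1,863,181.82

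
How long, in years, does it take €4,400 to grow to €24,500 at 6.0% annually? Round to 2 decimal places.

29.47 years

n = ln(24500/4400) / ln(1+0.06) = ln(5.56818) / 0.058269 = 29.4680 years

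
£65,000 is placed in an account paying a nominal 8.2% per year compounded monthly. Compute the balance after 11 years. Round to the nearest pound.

£159,704

i = 0.082/12 = 0.00683333 per month; n = 11·12 = 132.
FV = PV·(1+i)^n = 65,000 × 2.456978 = 159,703.5692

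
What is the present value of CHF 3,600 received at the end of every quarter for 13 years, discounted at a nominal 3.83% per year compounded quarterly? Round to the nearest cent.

CHF 146,914.94

Periodic rate i = 0.0383/4 = 0.009575; n = 13 × 4 = 52 periods.
Annuity factor a(52|0.009575) = 40.809706; PV = 3600 × 40.809706 = 146,914.9433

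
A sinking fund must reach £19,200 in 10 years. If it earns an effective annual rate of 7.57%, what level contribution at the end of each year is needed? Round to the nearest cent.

FV-annuity factor = 14.194077; PMT = 19200 / 14.194077 = 1,352.6769

£1,352.68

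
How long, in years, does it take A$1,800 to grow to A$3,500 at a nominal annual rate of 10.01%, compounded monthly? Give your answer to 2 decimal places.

Periodic rate i = 0.1001/12 = 0.00834167.
n = ln(3500/1800) / ln(1+0.00834167) = ln(1.94444) / 0.008307 = 80.0495 months
= 80.0495/12 years

6.67 years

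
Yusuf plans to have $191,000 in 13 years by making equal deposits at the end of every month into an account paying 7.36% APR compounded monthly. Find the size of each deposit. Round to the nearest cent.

$734.11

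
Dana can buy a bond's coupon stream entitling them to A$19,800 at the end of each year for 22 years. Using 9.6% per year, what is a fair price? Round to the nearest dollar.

A$178,799

Annuity factor a(22|0.096) = 9.030241; PV = 19800 × 9.030241 = 178,798.7727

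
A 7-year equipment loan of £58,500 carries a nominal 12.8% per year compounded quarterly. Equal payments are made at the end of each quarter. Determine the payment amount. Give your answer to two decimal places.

£3,194.37

Periodic rate i = 0.128/4 = 0.032; n = 7 × 4 = 28 periods.
PMT = 58500 / ( [1 − (1+0.032)^(−28)] / 0.032 ) = 58500 / 18.313449 = 3,194.3737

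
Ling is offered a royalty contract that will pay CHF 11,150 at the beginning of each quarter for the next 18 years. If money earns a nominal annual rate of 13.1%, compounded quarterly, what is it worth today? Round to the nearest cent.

Periodic rate i = 0.131/4 = 0.03275; n = 18 × 4 = 72 periods.
PV = 11150 × [1 − (1+0.03275)^(−72)] / 0.03275 × (1+i) = 11150 × 28.436010 = 317,061.5113
(annuity-due: payments at period start, so ×(1+i).)

CHF 317,061.51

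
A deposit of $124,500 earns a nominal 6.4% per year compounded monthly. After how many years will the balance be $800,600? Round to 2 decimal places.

Periodic rate i = 0.064/12 = 0.00533333.
(1+i)^n = 800600/124500 = 6.43052, so n = ln 6.43052 / ln 1.00533 = 349.8777 months
= 349.8777/12 years

29.16 years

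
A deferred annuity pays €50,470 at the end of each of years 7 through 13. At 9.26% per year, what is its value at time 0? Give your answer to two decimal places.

€148,016.29

Value one period before first payment (t=6): 50470 × [1 − (1+0.0926)^(−7)] / 0.0926 = 50470 × 4.989343 = 251,812.1575
PV₀ = 251,812.1575 / (1+0.0926)^6 = 251,812.1575 / 1.701246 = 148,016.2908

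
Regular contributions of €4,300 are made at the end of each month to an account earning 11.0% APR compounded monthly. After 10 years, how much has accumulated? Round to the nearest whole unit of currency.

Periodic rate i = 0.11/12 = 0.00916667; n = 10 × 12 = 120 periods.
Accumulation factor s(120|0.00916667) = 216.998139; FV = 4300 × 216.998139 = 933,091.9956

€933,092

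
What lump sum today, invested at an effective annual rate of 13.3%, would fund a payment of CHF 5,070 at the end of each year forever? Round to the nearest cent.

PV = PMT / i = 5070 / 0.133 = 38,120.3008

CHF 38,120.30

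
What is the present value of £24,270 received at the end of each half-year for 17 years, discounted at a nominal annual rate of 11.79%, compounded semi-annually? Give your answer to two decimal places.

£352,980.18

Periodic rate i = 0.1179/2 = 0.05895; n = 17 × 2 = 34 periods.
PV = 24270 × [1 − (1+0.05895)^(−34)] / 0.05895 = 24270 × 14.543889 = 352,980.1751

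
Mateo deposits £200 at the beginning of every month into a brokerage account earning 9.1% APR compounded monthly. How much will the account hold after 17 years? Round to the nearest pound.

i = 0.091/12 = 0.00758333 per month; n = 17·12 = 204.
Accumulation factor s(204|0.00758333) × (1+i) = 487.628964; FV = 200 × 487.628964 = 97,525.7929
Payments are at the start of each period, so multiply by (1+i).

£97,526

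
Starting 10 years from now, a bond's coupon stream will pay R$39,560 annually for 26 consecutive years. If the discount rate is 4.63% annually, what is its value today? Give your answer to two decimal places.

PV at t=9 (ordinary 26-year annuity): 39560 × a(26|0.0463) = 39560 × 14.940067 = 591,029.0632
Discount back 9 years: 591,029.0632 × (1+0.0463)^(−9) = 591,029.0632 × 0.665417 = 393,280.8587

R$393,280.86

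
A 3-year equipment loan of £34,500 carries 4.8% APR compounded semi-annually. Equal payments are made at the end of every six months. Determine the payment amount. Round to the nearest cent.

£6,242.54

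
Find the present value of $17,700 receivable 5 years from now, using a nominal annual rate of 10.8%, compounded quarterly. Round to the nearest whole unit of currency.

$10,389

Periodic rate i = 0.108/4 = 0.027; n = 5 × 4 = 20 periods.
PV = FV·(1+i)^(−n) = 17,700 × 0.586937 = 10,388.7763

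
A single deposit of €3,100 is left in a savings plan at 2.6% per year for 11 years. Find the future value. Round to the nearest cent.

€4,111.33

FV = 3,100 × (1 + 0.026)^11 = 4,111.3331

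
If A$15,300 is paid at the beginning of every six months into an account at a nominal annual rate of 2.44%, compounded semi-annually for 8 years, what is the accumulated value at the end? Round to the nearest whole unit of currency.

A$271,803

i = 0.0244/2 = 0.0122 per half-year; n = 8·2 = 16.
FV = 15300 × [(1+0.0122)^16 − 1] / 0.0122 × (1+i) = 15300 × 17.764873 = 271,802.5632
(annuity-due: payments at period start, so ×(1+i).)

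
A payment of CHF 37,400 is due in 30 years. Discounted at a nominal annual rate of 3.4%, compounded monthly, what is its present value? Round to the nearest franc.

CHF 13,506

i = 0.034/12 = 0.00283333 per month; n = 30·12 = 360.
PV = FV·(1+i)^(−n) = 37,400 × 0.361115 = 13,505.7157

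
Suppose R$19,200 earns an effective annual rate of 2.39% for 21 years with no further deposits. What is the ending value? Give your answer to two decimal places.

R$31,528.96

FV = 19,200 × (1 + 0.0239)^21 = 31,528.9590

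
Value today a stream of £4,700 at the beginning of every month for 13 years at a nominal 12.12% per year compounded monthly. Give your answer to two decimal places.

With 12 periods per year: i = 0.0101, n = 156.
PV = PMT · [1 − (1+i)^(−n)] / i × (1+i) = 4700 · 79.155337 = 372,030.0861
(Beginning-of-period payments → annuity-due factor ×(1+i).)

£372,030.09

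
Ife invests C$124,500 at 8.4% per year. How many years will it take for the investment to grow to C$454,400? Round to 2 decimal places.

(1+i)^n = 454400/124500 = 3.64980, so n = ln 3.64980 / ln 1.084 = 16.0514 years

16.05 years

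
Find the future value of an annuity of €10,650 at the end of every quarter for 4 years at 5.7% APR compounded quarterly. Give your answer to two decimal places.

i = 0.057/4 = 0.01425 per quarter; n = 4·4 = 16.
Accumulation factor s(16|0.01425) = 17.829166; FV = 10650 × 17.829166 = 189,880.6215

€189,880.62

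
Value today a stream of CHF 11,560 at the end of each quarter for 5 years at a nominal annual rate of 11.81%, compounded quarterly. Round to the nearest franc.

CHF 172,741

With 4 periods per year: i = 0.029525, n = 20.
PV = 11560 × [1 − (1+0.029525)^(−20)] / 0.029525 = 11560 × 14.943022 = 172,741.3309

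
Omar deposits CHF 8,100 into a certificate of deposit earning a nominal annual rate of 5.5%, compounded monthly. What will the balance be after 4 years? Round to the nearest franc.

CHF 10,088

With 12 periods per year: i = 0.00458333, n = 48.
FV = PV·(1+i)^n = 8,100 × 1.245451 = 10,088.1496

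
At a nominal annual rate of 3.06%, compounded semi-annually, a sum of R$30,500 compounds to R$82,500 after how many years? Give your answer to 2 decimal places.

32.77 years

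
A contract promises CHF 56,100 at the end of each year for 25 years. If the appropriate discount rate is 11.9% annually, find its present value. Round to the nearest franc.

CHF 443,071

Annuity factor a(25|0.119) = 7.897885; PV = 56100 × 7.897885 = 443,071.3459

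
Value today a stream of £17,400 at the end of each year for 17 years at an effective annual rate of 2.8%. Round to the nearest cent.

Annuity factor a(17|0.028) = 13.380671; PV = 17400 × 13.380671 = 232,823.6756

£232,823.68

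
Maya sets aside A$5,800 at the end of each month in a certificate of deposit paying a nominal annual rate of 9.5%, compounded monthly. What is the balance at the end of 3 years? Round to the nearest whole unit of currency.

Periodic rate i = 0.095/12 = 0.00791667; n = 3 × 12 = 36 periods.
Accumulation factor s(36|0.00791667) = 41.465760; FV = 5800 × 41.465760 = 240,501.4065

A$240,501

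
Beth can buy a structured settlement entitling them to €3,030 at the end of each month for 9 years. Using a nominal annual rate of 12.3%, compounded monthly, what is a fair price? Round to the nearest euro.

Periodic rate i = 0.123/12 = 0.01025; n = 9 × 12 = 108 periods.
PV = PMT · [1 − (1+i)^(−n)] / i = 3030 · 65.130050 = 197,344.0501

€197,344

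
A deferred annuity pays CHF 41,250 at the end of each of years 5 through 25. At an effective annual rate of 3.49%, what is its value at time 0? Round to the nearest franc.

CHF 529,050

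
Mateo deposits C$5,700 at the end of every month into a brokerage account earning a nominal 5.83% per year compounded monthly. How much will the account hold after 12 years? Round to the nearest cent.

Periodic rate i = 0.0583/12 = 0.00485833; n = 12 × 12 = 144 periods.
FV = 5700 × [(1+0.00485833)^144 − 1] / 0.00485833 = 5700 × 207.795623 = 1,184,435.0494

C$1,184,435.05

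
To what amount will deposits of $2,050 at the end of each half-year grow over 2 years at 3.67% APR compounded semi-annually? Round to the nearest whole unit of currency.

$8,428

Periodic rate i = 0.0367/2 = 0.01835; n = 2 × 2 = 4 periods.
FV = PMT · [(1+i)^n − 1] / i = 2050 · 4.111453 = 8,428.4788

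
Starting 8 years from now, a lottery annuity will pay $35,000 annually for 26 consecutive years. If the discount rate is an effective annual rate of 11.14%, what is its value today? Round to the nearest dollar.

PV at t=7 (ordinary 26-year annuity): 35000 × a(26|0.1114) = 35000 × 8.400578 = 294,020.2400
Discount back 7 years: 294,020.2400 × (1+0.1114)^(−7) = 294,020.2400 × 0.477427 = 140,373.2906

$140,373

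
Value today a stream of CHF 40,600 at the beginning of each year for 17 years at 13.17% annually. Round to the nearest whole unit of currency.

CHF 306,293

PV = 40600 × [1 − (1+0.1317)^(−17)] / 0.1317 × (1+i) = 40600 × 7.544165 = 306,293.0965
(annuity-due: payments at period start, so ×(1+i).)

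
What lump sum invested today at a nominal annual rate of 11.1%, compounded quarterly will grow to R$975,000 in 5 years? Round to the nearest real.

With 4 periods per year: i = 0.02775, n = 20.
PV = 975,000 / (1 + 0.02775)^20 = 975,000 / 1.728820 = 563,968.5768

R$563,969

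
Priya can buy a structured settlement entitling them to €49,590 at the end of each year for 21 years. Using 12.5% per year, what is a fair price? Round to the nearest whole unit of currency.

PV = PMT · [1 − (1+i)^(−n)] / i = 49590 · 7.325647 = 363,278.8562

€363,279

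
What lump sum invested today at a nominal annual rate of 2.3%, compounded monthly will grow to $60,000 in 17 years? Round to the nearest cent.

$40,598.00

Periodic rate i = 0.023/12 = 0.00191667; n = 17 × 12 = 204 periods.
PV = FV·(1+i)^(−n) = 60,000 × 0.676633 = 40,597.9995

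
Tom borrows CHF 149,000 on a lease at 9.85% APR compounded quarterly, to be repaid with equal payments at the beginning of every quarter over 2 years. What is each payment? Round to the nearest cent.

With 4 periods per year: i = 0.024625, n = 8.
Annuity-PV factor × (1+i) = 7.358463; PMT = 149000 / 7.358463 = 20,248.7941

CHF 20,248.79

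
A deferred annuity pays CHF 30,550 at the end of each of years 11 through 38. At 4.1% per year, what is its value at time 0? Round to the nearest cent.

CHF 336,717.89

PV at t=10 (ordinary 28-year annuity): 30550 × a(28|0.041) = 30550 × 16.472605 = 503,238.0683
PV₀ = 503,238.0683 / (1+0.041)^10 = 503,238.0683 / 1.494539 = 336,717.8902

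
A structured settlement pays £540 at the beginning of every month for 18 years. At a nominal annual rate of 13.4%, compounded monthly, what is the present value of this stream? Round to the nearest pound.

£44,456

i = 0.134/12 = 0.0111667 per month; n = 18·12 = 216.
PV = 540 × [1 − (1+0.0111667)^(−216)] / 0.0111667 × (1+i) = 540 × 82.326283 = 44,456.1929
(annuity-due: payments at period start, so ×(1+i).)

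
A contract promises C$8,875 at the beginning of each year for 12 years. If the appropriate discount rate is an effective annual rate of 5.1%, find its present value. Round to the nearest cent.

PV = PMT · [1 − (1+i)^(−n)] / i × (1+i) = 8875 · 9.262962 = 82,208.7883
(annuity-due: payments at period start, so ×(1+i).)

C$82,208.79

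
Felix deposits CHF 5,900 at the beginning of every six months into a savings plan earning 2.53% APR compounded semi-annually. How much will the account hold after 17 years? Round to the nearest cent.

i = 0.0253/2 = 0.01265 per half-year; n = 17·2 = 34.
Accumulation factor s(34|0.01265) × (1+i) = 42.688956; FV = 5900 × 42.688956 = 251,864.8424
Payments are at the start of each period, so multiply by (1+i).

CHF 251,864.84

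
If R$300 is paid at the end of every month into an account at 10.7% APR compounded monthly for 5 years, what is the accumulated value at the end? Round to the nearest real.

Periodic rate i = 0.107/12 = 0.00891667; n = 5 × 12 = 60 periods.
FV = 300 × [(1+0.00891667)^60 − 1] / 0.00891667 = 300 × 78.886482 = 23,665.9447

R$23,666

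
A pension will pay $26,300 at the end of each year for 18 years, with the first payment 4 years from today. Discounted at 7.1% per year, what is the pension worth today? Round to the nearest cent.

$213,804.91

Value one period before first payment (t=3): 26300 × [1 − (1+0.071)^(−18)] / 0.071 = 26300 × 9.986892 = 262,655.2544
PV₀ = 262,655.2544 / (1+0.071)^3 = 262,655.2544 / 1.228481 = 213,804.9131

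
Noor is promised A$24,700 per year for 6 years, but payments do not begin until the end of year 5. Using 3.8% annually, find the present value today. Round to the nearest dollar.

A$112,266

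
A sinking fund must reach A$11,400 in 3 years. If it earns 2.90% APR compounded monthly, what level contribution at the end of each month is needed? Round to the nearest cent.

A$303.47

i = 0.029/12 = 0.00241667 per month; n = 3·12 = 36.
PMT = 11400 / ( [(1+0.00241667)^36 − 1] / 0.00241667 ) = 11400 / 37.565044 = 303.4736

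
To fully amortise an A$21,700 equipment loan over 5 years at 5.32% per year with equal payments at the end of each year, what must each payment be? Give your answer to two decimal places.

A$5,056.57

Annuity-PV factor = 4.291445; PMT = 21700 / 4.291445 = 5,056.5715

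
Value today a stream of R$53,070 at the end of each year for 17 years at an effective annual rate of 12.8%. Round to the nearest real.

PV = PMT · [1 − (1+i)^(−n)] / i = 53070 · 6.804326 = 361,105.6001

R$361,106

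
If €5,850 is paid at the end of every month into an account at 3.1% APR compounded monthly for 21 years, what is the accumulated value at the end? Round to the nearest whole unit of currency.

€2,073,954

Periodic rate i = 0.031/12 = 0.00258333; n = 21 × 12 = 252 periods.
FV = 5850 × [(1+0.00258333)^252 − 1] / 0.00258333 = 5850 × 354.521974 = 2,073,953.5479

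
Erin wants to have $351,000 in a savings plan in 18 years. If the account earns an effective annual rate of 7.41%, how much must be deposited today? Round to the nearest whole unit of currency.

PV = FV·(1+i)^(−n) = 351,000 × 0.276182 = 96,939.8220

$96,940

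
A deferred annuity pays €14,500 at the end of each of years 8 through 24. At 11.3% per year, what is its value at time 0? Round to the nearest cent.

Value one period before first payment (t=7): 14500 × [1 − (1+0.113)^(−17)] / 0.113 = 14500 × 7.415707 = 107,527.7571
PV₀ = 107,527.7571 / (1+0.113)^7 = 107,527.7571 / 2.115759 = 50,822.3142

€50,822.31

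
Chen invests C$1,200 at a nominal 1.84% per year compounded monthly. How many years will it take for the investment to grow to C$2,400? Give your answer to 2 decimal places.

37.70 years

Periodic rate i = 0.0184/12 = 0.00153333.
n = ln(2400/1200) / ln(1+0.00153333) = ln(2.00000) / 0.001532 = 452.3990 months
= 452.3990/12 years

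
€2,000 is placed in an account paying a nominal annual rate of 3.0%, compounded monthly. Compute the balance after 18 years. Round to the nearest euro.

€3,430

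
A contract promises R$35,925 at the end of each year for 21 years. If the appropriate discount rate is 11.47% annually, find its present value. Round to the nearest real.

PV = 35925 × [1 − (1+0.1147)^(−21)] / 0.1147 = 35925 × 7.826902 = 281,181.4378

R$281,181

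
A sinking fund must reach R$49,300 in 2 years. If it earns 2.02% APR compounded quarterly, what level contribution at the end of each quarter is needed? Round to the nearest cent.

R$6,054.40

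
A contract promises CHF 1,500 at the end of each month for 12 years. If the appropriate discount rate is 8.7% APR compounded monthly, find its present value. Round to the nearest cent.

i = 0.087/12 = 0.00725 per month; n = 12·12 = 144.
PV = PMT · [1 − (1+i)^(−n)] / i = 1500 · 89.190056 = 133,785.0845

CHF 133,785.08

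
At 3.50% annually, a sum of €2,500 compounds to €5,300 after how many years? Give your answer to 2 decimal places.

21.84 years

n = ln(5300/2500) / ln(1+0.035) = ln(2.12000) / 0.034401 = 21.8426 years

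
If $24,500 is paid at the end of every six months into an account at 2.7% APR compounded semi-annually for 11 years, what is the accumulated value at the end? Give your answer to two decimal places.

$622,742.76

i = 0.027/2 = 0.0135 per half-year; n = 11·2 = 22.
FV = PMT · [(1+i)^n − 1] / i = 24500 · 25.418072 = 622,742.7602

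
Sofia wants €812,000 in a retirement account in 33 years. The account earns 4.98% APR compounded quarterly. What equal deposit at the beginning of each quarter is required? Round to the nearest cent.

i = 0.0498/4 = 0.01245 per quarter; n = 33·4 = 132.
PMT = 812000 / ( [(1+0.01245)^132 − 1] / 0.01245 × (1+i) ) = 812000 / 335.085134 = 2,423.2648

€2,423.26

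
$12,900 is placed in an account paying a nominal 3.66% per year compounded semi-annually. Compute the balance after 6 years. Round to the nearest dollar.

$16,036

With 2 periods per year: i = 0.0183, n = 12.
12,900 × (1+0.0183)^12 = 12,900 × 1.243108 = 16,036.0956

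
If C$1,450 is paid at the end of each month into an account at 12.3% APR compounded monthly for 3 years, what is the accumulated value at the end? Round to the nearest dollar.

With 12 periods per year: i = 0.01025, n = 36.
FV = 1450 × [(1+0.01025)^36 − 1] / 0.01025 = 1450 × 43.275472 = 62,749.4347

C$62,749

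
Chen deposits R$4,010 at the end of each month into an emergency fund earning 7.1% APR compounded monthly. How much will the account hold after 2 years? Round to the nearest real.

i = 0.071/12 = 0.00591667 per month; n = 2·12 = 24.
FV = 4010 × [(1+0.00591667)^24 − 1] / 0.00591667 = 4010 × 25.706108 = 103,081.4932

R$103,081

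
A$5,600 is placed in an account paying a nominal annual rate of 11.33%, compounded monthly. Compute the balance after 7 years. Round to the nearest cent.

A$12,331.36

With 12 periods per year: i = 0.00944167, n = 84.
FV = 5,600 × (1 + 0.00944167)^84 = 12,331.3636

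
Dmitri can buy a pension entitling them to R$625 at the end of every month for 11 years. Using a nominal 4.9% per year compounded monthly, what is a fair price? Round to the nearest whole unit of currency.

Periodic rate i = 0.049/12 = 0.00408333; n = 11 × 12 = 132 periods.
PV = PMT · [1 − (1+i)^(−n)] / i = 625 · 101.884449 = 63,677.7806

R$63,678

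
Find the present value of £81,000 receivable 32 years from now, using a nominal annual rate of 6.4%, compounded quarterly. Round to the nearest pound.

With 4 periods per year: i = 0.016, n = 128.
Discount factor = (1+0.016)^(−128) = 0.131101; PV = 81,000 × 0.131101 = 10,619.1658

£10,619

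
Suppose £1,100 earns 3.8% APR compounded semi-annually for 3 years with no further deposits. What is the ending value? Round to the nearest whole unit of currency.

With 2 periods per year: i = 0.019, n = 6.
1,100 × (1+0.019)^6 = 1,100 × 1.119554 = 1,231.5096

£1,232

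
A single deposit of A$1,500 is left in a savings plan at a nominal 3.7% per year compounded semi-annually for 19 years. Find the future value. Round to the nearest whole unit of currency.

A$3,010

Periodic rate i = 0.037/2 = 0.0185; n = 19 × 2 = 38 periods.
1,500 × (1+0.0185)^38 = 1,500 × 2.006870 = 3,010.3052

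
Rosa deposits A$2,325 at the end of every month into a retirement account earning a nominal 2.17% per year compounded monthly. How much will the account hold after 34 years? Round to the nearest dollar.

A$1,401,347

Periodic rate i = 0.0217/12 = 0.00180833; n = 34 × 12 = 408 periods.
Accumulation factor s(408|0.00180833) = 602.729892; FV = 2325 × 602.729892 = 1,401,346.9990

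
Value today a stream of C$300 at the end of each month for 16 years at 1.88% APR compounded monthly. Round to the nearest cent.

C$49,710.63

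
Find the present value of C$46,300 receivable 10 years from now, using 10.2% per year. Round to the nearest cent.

C$17,529.32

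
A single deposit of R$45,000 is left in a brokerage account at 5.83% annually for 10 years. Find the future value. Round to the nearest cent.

R$79,304.98

FV = 45,000 × (1 + 0.0583)^10 = 79,304.9828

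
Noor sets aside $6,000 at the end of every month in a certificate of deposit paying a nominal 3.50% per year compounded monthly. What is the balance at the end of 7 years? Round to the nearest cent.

With 12 periods per year: i = 0.00291667, n = 84.
FV = PMT · [(1+i)^n − 1] / i = 6000 · 95.028273 = 570,169.6388

$570,169.64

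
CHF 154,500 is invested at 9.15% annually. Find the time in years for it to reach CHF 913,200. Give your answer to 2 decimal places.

20.29 years

n = ln(913200/154500) / ln(1+0.0915) = ln(5.91068) / 0.087553 = 20.2936 years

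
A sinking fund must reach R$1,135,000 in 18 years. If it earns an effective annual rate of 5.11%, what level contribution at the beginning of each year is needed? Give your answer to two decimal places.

PMT = 1.135e+06 / ( [(1+0.0511)^18 − 1] / 0.0511 × (1+i) ) = 1.135e+06 / 29.875256 = 37,991.3056

R$37,991.31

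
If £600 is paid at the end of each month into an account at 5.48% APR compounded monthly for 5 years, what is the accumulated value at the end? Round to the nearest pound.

£41,307

Periodic rate i = 0.0548/12 = 0.00456667; n = 5 × 12 = 60 periods.
FV = PMT · [(1+i)^n − 1] / i = 600 · 68.845557 = 41,307.3345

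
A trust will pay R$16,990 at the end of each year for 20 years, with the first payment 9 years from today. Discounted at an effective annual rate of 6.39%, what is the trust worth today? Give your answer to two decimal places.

PV at t=8 (ordinary 20-year annuity): 16990 × a(20|0.0639) = 16990 × 11.115437 = 188,851.2772
PV₀ = 188,851.2772 / (1+0.0639)^8 = 188,851.2772 / 1.641370 = 115,057.1084

R$115,057.11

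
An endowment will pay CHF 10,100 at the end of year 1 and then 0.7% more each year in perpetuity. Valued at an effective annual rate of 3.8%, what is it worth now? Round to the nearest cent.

CHF 325,806.45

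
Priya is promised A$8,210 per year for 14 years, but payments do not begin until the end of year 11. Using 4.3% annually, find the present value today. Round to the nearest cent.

PV at t=10 (ordinary 14-year annuity): 8210 × a(14|0.043) = 8210 × 10.356957 = 85,030.6170
PV₀ = 85,030.6170 / (1+0.043)^10 = 85,030.6170 / 1.523502 = 55,812.5989

A$55,812.60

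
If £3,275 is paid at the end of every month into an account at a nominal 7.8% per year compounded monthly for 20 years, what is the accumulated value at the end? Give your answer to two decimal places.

i = 0.078/12 = 0.0065 per month; n = 20·12 = 240.
FV = 3275 × [(1+0.0065)^240 − 1] / 0.0065 = 3275 × 574.593631 = 1,881,794.1407

£1,881,794.14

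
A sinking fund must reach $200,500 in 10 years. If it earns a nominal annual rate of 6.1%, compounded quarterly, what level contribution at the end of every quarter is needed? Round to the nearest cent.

i = 0.061/4 = 0.01525 per quarter; n = 10·4 = 40.
PMT = 200500 / ( [(1+0.01525)^40 − 1] / 0.01525 ) = 200500 / 54.555844 = 3,675.1333

$3,675.13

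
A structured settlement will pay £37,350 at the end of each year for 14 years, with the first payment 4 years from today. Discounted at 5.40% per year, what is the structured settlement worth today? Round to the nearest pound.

£307,828

Value one period before first payment (t=3): 37350 × [1 − (1+0.054)^(−14)] / 0.054 = 37350 × 9.650273 = 360,437.7120
PV₀ = 360,437.7120 / (1+0.054)^3 = 360,437.7120 / 1.170905 = 307,828.1920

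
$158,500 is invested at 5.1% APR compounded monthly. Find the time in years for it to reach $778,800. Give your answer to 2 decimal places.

Periodic rate i = 0.051/12 = 0.00425.
(1+i)^n = 778800/158500 = 4.91356, so n = ln 4.91356 / ln 1.00425 = 375.3836 months
= 375.3836/12 years

31.28 years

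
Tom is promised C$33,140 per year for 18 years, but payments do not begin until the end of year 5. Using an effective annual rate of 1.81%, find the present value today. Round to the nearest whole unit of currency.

Value one period before first payment (t=4): 33140 × [1 − (1+0.0181)^(−18)] / 0.0181 = 33140 × 15.245528 = 505,236.7878
Discount back 4 years: 505,236.7878 × (1+0.0181)^(−4) = 505,236.7878 × 0.930761 = 470,254.7766

C$470,255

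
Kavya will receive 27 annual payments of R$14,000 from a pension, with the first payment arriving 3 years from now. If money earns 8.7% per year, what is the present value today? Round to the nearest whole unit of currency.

R$121,871

PV at t=2 (ordinary 27-year annuity): 14000 × a(27|0.087) = 14000 × 10.285652 = 143,999.1220
Discount back 2 years: 143,999.1220 × (1+0.087)^(−2) = 143,999.1220 × 0.846332 = 121,871.1070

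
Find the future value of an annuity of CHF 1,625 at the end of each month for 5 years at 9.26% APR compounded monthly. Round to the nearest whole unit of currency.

CHF 123,404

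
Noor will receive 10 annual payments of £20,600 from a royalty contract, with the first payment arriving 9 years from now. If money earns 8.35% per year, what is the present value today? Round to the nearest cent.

£71,636.92

Value one period before first payment (t=8): 20600 × [1 − (1+0.0835)^(−10)] / 0.0835 = 20600 × 6.605429 = 136,071.8293
PV₀ = 136,071.8293 / (1+0.0835)^8 = 136,071.8293 / 1.899465 = 71,636.9188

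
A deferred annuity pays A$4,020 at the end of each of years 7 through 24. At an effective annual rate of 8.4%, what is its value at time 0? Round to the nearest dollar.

A$22,590

Value one period before first payment (t=6): 4020 × [1 − (1+0.084)^(−18)] / 0.084 = 4020 × 9.117398 = 36,651.9409
Discount back 6 years: 36,651.9409 × (1+0.084)^(−6) = 36,651.9409 × 0.616346 = 22,590.2629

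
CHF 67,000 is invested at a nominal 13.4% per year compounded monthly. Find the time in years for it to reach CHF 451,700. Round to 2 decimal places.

14.32 years

Periodic rate i = 0.134/12 = 0.0111667.
n = ln(451700/67000) / ln(1+0.0111667) = ln(6.74179) / 0.011105 = 171.8472 months
= 171.8472/12 years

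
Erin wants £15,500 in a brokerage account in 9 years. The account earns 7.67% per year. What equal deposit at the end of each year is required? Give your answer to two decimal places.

FV-annuity factor = 12.316807; PMT = 15500 / 12.316807 = 1,258.4430

£1,258.44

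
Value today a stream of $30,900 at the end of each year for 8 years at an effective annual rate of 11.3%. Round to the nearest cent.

PV = PMT · [1 − (1+i)^(−n)] / i = 30900 · 5.091528 = 157,328.2007

$157,328.20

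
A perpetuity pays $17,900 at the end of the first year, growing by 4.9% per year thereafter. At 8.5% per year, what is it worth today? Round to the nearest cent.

PV = PMT / (i − g) = 17900 / (0.085 − 0.049) = 17900 / 0.036000 = 497,222.2222

$497,222.22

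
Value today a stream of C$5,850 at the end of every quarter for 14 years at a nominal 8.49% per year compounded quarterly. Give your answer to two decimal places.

With 4 periods per year: i = 0.021225, n = 56.
Annuity factor a(56|0.021225) = 32.581369; PV = 5850 × 32.581369 = 190,601.0094

C$190,601.01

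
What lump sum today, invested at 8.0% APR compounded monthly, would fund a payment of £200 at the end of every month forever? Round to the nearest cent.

£30,000.00

Periodic rate i = 0.08/12 = 0.00666667.
PV = C/r = 200/0.00666667 = 30,000.0000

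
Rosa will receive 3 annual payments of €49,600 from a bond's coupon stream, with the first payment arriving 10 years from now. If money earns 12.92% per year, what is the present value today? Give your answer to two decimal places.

PV at t=9 (ordinary 3-year annuity): 49600 × a(3|0.1292) = 49600 × 2.364364 = 117,272.4380
Discount back 9 years: 117,272.4380 × (1+0.1292)^(−9) = 117,272.4380 × 0.335013 = 39,287.8378

€39,287.84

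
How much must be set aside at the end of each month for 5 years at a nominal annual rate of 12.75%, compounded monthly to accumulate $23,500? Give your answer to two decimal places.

$282.01

Periodic rate i = 0.1275/12 = 0.010625; n = 5 × 12 = 60 periods.
PMT = 23500 / ( [(1+0.010625)^60 − 1] / 0.010625 ) = 23500 / 83.331247 = 282.0071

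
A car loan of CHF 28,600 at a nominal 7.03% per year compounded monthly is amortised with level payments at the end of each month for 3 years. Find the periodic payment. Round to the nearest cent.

With 12 periods per year: i = 0.00585833, n = 36.
PMT = 28600 / ( [1 − (1+0.00585833)^(−36)] / 0.00585833 ) = 28600 / 32.372082 = 883.4773

CHF 883.48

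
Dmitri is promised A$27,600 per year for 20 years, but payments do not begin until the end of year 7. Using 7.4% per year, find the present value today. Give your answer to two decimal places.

Value one period before first payment (t=6): 27600 × [1 − (1+0.074)^(−20)] / 0.074 = 27600 × 10.272486 = 283,520.6270
PV₀ = 283,520.6270 / (1+0.074)^6 = 283,520.6270 / 1.534708 = 184,739.1633

A$184,739.16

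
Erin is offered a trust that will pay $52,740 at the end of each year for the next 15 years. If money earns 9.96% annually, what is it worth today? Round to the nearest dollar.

$402,062

Annuity factor a(15|0.0996) = 7.623478; PV = 52740 × 7.623478 = 402,062.2088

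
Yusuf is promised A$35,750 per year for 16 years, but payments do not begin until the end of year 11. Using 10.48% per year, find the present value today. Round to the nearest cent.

PV at t=10 (ordinary 16-year annuity): 35750 × a(16|0.1048) = 35750 × 7.605117 = 271,882.9161
Discount back 10 years: 271,882.9161 × (1+0.1048)^(−10) = 271,882.9161 × 0.369116 = 100,356.4439

A$100,356.44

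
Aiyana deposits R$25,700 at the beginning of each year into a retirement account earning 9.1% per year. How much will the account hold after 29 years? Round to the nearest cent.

Accumulation factor s(29|0.091) × (1+i) = 137.876302; FV = 25700 × 137.876302 = 3,543,420.9640
(Beginning-of-period payments → annuity-due factor ×(1+i).)

R$3,543,420.96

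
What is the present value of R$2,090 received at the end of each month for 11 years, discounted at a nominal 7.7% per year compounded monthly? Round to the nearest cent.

i = 0.077/12 = 0.00641667 per month; n = 11·12 = 132.
PV = PMT · [1 − (1+i)^(−n)] / i = 2090 · 88.852880 = 185,702.5197

R$185,702.52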